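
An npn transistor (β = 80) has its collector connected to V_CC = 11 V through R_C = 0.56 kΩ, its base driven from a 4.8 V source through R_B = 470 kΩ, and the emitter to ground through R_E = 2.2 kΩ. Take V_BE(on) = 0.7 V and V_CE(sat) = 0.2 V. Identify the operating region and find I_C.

Assume active. Base-emitter loop: I_B = (V_BB − V_BE)/(R_B + (β+1)R_E) = (4.8 − 0.7)/(470 + 81×2.2) = 0.00633 mA.
I_C = β·I_B = 80×0.00633 = 0.506 mA.
V_CE = V_CC − I_C·R_C − I_E·R_E = 11 − 0.506×0.56 − 0.512×2.2 = 9.59 V > V_CE(sat), so the active-region assumption holds.

active; I_C ≈ 0.51 mA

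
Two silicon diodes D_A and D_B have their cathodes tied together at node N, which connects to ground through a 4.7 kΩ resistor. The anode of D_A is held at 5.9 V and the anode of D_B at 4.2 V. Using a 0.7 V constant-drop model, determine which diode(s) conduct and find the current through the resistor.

Assume both conduct. Then node N would need to be at both 5.9−0.7 = 5.2 V and 4.2−0.7 = 3.5 V, which is impossible.
Assume only D_A conducts: V_N = 5.9 − 0.7 = 5.2 V, so I_R = 5.2/4.7 = 1.11 mA.
Check D_B: its anode-to-cathode voltage is 4.2 − 5.2 = -1 V < 0.7 V, so it is off. The assumption is consistent.

Only D_A conducts; I_R ≈ 1.1 mA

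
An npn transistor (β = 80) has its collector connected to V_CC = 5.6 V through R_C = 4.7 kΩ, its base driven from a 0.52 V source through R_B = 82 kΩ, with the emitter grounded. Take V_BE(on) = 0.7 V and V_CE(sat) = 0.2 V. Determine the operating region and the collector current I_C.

cutoff; I_C ≈ 0

V_BB = 0.52 V ≤ V_BE(on) = 0.7 V, so the base-emitter junction is not forward biased.
The transistor is in cutoff: I_B = I_C = 0.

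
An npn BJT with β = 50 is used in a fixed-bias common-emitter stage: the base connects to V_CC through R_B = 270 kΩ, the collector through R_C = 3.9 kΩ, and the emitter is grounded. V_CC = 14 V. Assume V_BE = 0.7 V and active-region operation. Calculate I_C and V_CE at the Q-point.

Base loop: V_CC = I_B·R_B + V_BE, so I_B = (14 − 0.7)/270 kΩ = 0.0493 mA.
In the active region I_C = β·I_B = 50 × 0.0493 = 2.46 mA.
Collector loop: V_CE = V_CC − I_C·R_C = 14 − 2.46×3.9 = 4.39 V.
Since V_CE = 4.39 V > V_CE(sat) ≈ 0.2 V, the transistor is in the active region as assumed.

I_C ≈ 2.5 mA, V_CE ≈ 4.4 V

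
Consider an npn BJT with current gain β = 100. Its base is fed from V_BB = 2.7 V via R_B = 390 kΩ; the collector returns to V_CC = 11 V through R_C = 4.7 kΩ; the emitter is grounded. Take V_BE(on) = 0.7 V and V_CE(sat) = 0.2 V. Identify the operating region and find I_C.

Assume active. Base-emitter loop: I_B = (V_BB − V_BE)/R_B = (2.7 − 0.7)/390 = 0.00513 mA.
I_C = β·I_B = 100×0.00513 = 0.513 mA.
V_CE = V_CC − I_C·R_C = 11 − 0.513×4.7 = 8.59 V > V_CE(sat), so the active-region assumption holds.

active; I_C ≈ 0.51 mA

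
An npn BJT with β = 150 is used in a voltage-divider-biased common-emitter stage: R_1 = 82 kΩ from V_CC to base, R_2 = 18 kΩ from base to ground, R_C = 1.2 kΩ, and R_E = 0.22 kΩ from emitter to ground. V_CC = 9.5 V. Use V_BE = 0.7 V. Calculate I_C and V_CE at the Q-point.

Thevenize the base divider: V_Th = V_CC·R_2/(R_1+R_2) = 9.5×18/100 = 1.71 V, R_Th = R_1‖R_2 = 14.8 kΩ.
Base-emitter loop: V_Th = I_B·R_Th + V_BE + (β+1)I_B·R_E, so I_B = (1.71 − 0.7) / (14.8 + 151×0.22) = 0.0211 mA.
I_C = β·I_B = 150×0.0211 = 3.16 mA, and I_E = (β+1)I_B = 3.18 mA.
V_CE = V_CC − I_C·R_C − I_E·R_E = 9.5 − 3.16×1.2 − 3.18×0.22 = 5.01 V.
V_CE = 5.01 V > 0.2 V confirms active-region operation.

I_C ≈ 3.2 mA, V_CE ≈ 5 V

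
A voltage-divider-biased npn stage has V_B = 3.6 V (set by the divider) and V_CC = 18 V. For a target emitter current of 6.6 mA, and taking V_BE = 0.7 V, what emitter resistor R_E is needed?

V_E = V_B − V_BE = 3.6 − 0.7 = 2.9 V.
R_E = V_E / I_E = 2.9 / 6.6 = 0.439 kΩ.

R_E ≈ 0.44 kΩ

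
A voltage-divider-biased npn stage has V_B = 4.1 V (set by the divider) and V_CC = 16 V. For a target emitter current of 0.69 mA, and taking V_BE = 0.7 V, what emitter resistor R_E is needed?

V_E = V_B − V_BE = 4.1 − 0.7 = 3.4 V.
R_E = V_E / I_E = 3.4 / 0.69 = 4.93 kΩ.

R_E ≈ 4.9 kΩ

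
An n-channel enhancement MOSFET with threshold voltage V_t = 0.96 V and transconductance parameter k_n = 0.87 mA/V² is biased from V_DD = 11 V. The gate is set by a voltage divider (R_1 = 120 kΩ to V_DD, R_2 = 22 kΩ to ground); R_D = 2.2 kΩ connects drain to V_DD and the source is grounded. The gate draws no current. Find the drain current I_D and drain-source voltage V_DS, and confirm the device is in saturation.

I_D ≈ 0.24 mA, V_DS ≈ 10 V

V_G = V_DD·R_2/(R_1+R_2) = 11×22/142 = 1.7 V. With the source grounded, V_GS = V_G = 1.7 V.
Assume saturation: I_D = (k_n/2)(V_GS − V_t)² = (0.87/2)×(1.7 − 0.96)² = 0.435×0.744² = 0.241 mA.
V_DS = V_DD − I_D·R_D = 11 − 0.241×2.2 = 10.5 V.
Saturation requires V_DS ≥ V_GS − V_t = 0.744 V; 10.5 ≥ 0.744 ✓.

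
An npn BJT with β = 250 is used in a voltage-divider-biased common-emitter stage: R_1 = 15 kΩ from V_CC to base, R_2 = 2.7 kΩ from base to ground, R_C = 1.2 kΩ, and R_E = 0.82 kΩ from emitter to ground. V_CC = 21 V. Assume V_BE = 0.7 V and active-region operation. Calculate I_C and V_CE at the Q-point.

Thevenize the base divider: V_Th = V_CC·R_2/(R_1+R_2) = 21×2.7/17.7 = 3.2 V, R_Th = R_1‖R_2 = 2.29 kΩ.
Base-emitter loop: V_Th = I_B·R_Th + V_BE + (β+1)I_B·R_E, so I_B = (3.2 − 0.7) / (2.29 + 251×0.82) = 0.012 mA.
I_C = β·I_B = 250×0.012 = 3.01 mA, and I_E = (β+1)I_B = 3.02 mA.
V_CE = V_CC − I_C·R_C − I_E·R_E = 21 − 3.01×1.2 − 3.02×0.82 = 14.9 V.
V_CE = 14.9 V > 0.2 V confirms active-region operation.

I_C ≈ 3 mA, V_CE ≈ 15 V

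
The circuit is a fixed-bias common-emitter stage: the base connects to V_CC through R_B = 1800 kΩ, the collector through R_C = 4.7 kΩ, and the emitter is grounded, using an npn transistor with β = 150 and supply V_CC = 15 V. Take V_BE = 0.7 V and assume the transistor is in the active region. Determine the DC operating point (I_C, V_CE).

I_C ≈ 1.2 mA, V_CE ≈ 9.4 V

Base loop: V_CC = I_B·R_B + V_BE, so I_B = (15 − 0.7)/1800 kΩ = 0.00794 mA.
In the active region I_C = β·I_B = 150 × 0.00794 = 1.19 mA.
Collector loop: V_CE = V_CC − I_C·R_C = 15 − 1.19×4.7 = 9.4 V.
Since V_CE = 9.4 V > V_CE(sat) ≈ 0.2 V, the transistor is in the active region as assumed.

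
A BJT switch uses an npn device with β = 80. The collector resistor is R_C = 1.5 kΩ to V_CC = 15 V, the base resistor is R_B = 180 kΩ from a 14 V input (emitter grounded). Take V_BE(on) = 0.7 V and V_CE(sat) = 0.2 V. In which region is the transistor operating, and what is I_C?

active; I_C ≈ 5.9 mA

Assume active. Base-emitter loop: I_B = (V_BB − V_BE)/R_B = (14 − 0.7)/180 = 0.0739 mA.
I_C = β·I_B = 80×0.0739 = 5.91 mA.
V_CE = V_CC − I_C·R_C = 15 − 5.91×1.5 = 6.13 V > V_CE(sat), so the active-region assumption holds.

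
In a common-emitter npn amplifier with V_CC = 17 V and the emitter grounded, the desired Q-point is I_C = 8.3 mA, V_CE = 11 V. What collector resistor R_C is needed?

Collector loop: V_CC = I_C·R_C + V_CE.
R_C = (V_CC − V_CE)/I_C = (17 − 11)/8.3 = 0.723 kΩ.

R_C ≈ 0.72 kΩ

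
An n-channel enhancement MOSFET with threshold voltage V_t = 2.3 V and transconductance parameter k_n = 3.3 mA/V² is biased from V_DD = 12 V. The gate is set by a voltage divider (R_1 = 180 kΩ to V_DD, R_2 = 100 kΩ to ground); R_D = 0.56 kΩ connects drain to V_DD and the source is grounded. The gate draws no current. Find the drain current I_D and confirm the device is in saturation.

I_D ≈ 6.5 mA

V_G = V_DD·R_2/(R_1+R_2) = 12×100/280 = 4.29 V. With the source grounded, V_GS = V_G = 4.29 V.
Assume saturation: I_D = (k_n/2)(V_GS − V_t)² = (3.3/2)×(4.29 − 2.3)² = 1.65×1.99² = 6.51 mA.
V_DS = V_DD − I_D·R_D = 12 − 6.51×0.56 = 8.36 V.
Saturation requires V_DS ≥ V_GS − V_t = 1.99 V; 8.36 ≥ 1.99 ✓.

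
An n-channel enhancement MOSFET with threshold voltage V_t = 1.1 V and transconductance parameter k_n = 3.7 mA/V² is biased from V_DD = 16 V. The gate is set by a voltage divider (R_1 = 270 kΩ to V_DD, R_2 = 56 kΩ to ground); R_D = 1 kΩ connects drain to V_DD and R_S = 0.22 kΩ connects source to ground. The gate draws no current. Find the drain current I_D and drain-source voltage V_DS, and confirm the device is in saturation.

I_D ≈ 2.4 mA, V_DS ≈ 13 V

V_G = V_DD·R_2/(R_1+R_2) = 16×56/326 = 2.75 V.
Assume saturation: I_D = (k_n/2)(V_GS − V_t)² with V_GS = V_G − I_D·R_S = 2.75 − 0.22·I_D.
Substituting gives 0.0895·I_D² − 2.34·I_D + 5.03 = 0, with roots I_D = 2.36 or 23.8 mA.
The root I_D = 23.8 mA gives V_GS = -2.49 V ≤ V_t, so take I_D = 2.36 mA.
Then V_GS = 2.23 V and V_DS = V_DD − I_D(R_D+R_S) = 16 − 2.36×1.22 = 13.1 V.
Saturation requires V_DS ≥ V_GS − V_t = 1.13 V; 13.1 ≥ 1.13 ✓.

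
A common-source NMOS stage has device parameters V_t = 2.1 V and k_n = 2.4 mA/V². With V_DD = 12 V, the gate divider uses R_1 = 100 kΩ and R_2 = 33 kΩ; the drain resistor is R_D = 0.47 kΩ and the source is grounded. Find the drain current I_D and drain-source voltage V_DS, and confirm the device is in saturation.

I_D ≈ 0.92 mA, V_DS ≈ 12 V

V_G = V_DD·R_2/(R_1+R_2) = 12×33/133 = 2.98 V. With the source grounded, V_GS = V_G = 2.98 V.
Assume saturation: I_D = (k_n/2)(V_GS − V_t)² = (2.4/2)×(2.98 − 2.1)² = 1.2×0.877² = 0.924 mA.
V_DS = V_DD − I_D·R_D = 12 − 0.924×0.47 = 11.6 V.
Saturation requires V_DS ≥ V_GS − V_t = 0.877 V; 11.6 ≥ 0.877 ✓.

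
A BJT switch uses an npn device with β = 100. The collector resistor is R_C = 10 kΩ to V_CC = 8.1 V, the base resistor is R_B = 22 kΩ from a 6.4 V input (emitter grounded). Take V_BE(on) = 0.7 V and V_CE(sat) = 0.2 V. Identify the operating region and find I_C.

Assume active: I_B = (6.4 − 0.7)/22 = 0.259 mA, giving I_C = β·I_B = 25.9 mA.
But then V_CE = 8.1 − 25.9×10 = -251 V < V_CE(sat) = 0.2 V — impossible in the active region.
So the transistor is saturated. With V_CE = 0.2 V, I_C = (V_CC − 0.2)/R_C = 7.9/10 = 0.79 mA.
Check: β·I_B = 25.9 mA > I_C = 0.79 mA, confirming saturation.

saturation; I_C ≈ 0.79 mA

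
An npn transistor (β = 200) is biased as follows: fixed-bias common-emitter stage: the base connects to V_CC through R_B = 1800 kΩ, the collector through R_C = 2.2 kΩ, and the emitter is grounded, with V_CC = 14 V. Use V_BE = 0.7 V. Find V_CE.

V_CE ≈ 11 V

Base loop: V_CC = I_B·R_B + V_BE, so I_B = (14 − 0.7)/1800 kΩ = 0.00739 mA.
In the active region I_C = β·I_B = 200 × 0.00739 = 1.48 mA.
Collector loop: V_CE = V_CC − I_C·R_C = 14 − 1.48×2.2 = 10.7 V.
Since V_CE = 10.7 V > V_CE(sat) ≈ 0.2 V, the transistor is in the active region as assumed.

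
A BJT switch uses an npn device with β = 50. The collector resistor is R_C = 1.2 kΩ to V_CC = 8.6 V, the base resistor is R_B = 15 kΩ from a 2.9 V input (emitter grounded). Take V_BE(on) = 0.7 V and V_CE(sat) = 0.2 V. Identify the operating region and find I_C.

saturation; I_C ≈ 7 mA

Assume active: I_B = (2.9 − 0.7)/15 = 0.147 mA, giving I_C = β·I_B = 7.33 mA.
But then V_CE = 8.6 − 7.33×1.2 = -0.2 V < V_CE(sat) = 0.2 V — impossible in the active region.
So the transistor is saturated. With V_CE = 0.2 V, I_C = (V_CC − 0.2)/R_C = 8.4/1.2 = 7 mA.
Check: β·I_B = 7.33 mA > I_C = 7 mA, confirming saturation.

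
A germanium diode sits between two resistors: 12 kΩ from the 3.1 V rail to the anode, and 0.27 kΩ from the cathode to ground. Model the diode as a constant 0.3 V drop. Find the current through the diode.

I ≈ 0.23 mA

The two resistors are in series with the diode, so KVL gives 3.1 = I·12 + 0.3 + I·0.27.
I = (3.1 − 0.3) / (12 + 0.27) kΩ = 2.8 / 12.3 = 0.228 mA.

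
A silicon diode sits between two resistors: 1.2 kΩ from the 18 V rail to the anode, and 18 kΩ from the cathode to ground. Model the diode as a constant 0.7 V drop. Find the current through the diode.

The two resistors are in series with the diode, so KVL gives 18 = I·1.2 + 0.7 + I·18.
I = (18 − 0.7) / (1.2 + 18) kΩ = 17.3 / 19.2 = 0.901 mA.

I ≈ 0.9 mA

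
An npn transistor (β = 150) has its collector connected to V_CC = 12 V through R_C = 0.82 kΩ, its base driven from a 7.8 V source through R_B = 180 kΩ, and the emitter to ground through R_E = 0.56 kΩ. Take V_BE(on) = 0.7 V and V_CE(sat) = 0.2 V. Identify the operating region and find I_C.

Assume active. Base-emitter loop: I_B = (V_BB − V_BE)/(R_B + (β+1)R_E) = (7.8 − 0.7)/(180 + 151×0.56) = 0.0268 mA.
I_C = β·I_B = 150×0.0268 = 4.03 mA.
V_CE = V_CC − I_C·R_C − I_E·R_E = 12 − 4.03×0.82 − 4.05×0.56 = 6.43 V > V_CE(sat), so the active-region assumption holds.

active; I_C ≈ 4 mA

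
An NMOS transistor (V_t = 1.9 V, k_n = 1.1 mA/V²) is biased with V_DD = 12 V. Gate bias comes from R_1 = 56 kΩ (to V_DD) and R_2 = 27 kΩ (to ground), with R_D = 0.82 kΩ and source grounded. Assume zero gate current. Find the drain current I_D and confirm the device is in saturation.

I_D ≈ 2.2 mA

V_G = V_DD·R_2/(R_1+R_2) = 12×27/83 = 3.9 V. With the source grounded, V_GS = V_G = 3.9 V.
Assume saturation: I_D = (k_n/2)(V_GS − V_t)² = (1.1/2)×(3.9 − 1.9)² = 0.55×2² = 2.21 mA.
V_DS = V_DD − I_D·R_D = 12 − 2.21×0.82 = 10.2 V.
Saturation requires V_DS ≥ V_GS − V_t = 2 V; 10.2 ≥ 2 ✓.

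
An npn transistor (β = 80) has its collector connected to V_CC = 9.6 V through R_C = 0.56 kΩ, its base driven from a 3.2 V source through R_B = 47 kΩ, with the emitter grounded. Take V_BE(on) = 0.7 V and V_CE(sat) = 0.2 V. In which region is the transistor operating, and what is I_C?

active; I_C ≈ 4.3 mA

Assume active. Base-emitter loop: I_B = (V_BB − V_BE)/R_B = (3.2 − 0.7)/47 = 0.0532 mA.
I_C = β·I_B = 80×0.0532 = 4.26 mA.
V_CE = V_CC − I_C·R_C = 9.6 − 4.26×0.56 = 7.22 V > V_CE(sat), so the active-region assumption holds.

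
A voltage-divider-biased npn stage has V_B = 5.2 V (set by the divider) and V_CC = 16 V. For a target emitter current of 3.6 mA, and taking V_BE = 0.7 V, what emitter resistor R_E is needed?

V_E = V_B − V_BE = 5.2 − 0.7 = 4.5 V.
R_E = V_E / I_E = 4.5 / 3.6 = 1.25 kΩ.

R_E ≈ 1.2 kΩ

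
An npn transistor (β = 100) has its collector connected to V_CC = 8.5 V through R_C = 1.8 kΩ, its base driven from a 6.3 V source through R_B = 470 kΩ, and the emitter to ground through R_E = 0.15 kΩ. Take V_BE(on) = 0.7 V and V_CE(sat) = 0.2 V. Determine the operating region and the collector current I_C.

active; I_C ≈ 1.2 mA

Assume active. Base-emitter loop: I_B = (V_BB − V_BE)/(R_B + (β+1)R_E) = (6.3 − 0.7)/(470 + 101×0.15) = 0.0115 mA.
I_C = β·I_B = 100×0.0115 = 1.15 mA.
V_CE = V_CC − I_C·R_C − I_E·R_E = 8.5 − 1.15×1.8 − 1.17×0.15 = 6.25 V > V_CE(sat), so the active-region assumption holds.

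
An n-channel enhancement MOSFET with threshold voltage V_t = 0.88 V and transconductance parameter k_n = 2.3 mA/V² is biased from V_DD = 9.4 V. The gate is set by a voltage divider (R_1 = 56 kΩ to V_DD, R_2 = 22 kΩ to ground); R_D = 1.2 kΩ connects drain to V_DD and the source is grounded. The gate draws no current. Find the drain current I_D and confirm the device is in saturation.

I_D ≈ 3.6 mA

V_G = V_DD·R_2/(R_1+R_2) = 9.4×22/78 = 2.65 V. With the source grounded, V_GS = V_G = 2.65 V.
Assume saturation: I_D = (k_n/2)(V_GS − V_t)² = (2.3/2)×(2.65 − 0.88)² = 1.15×1.77² = 3.61 mA.
V_DS = V_DD − I_D·R_D = 9.4 − 3.61×1.2 = 5.07 V.
Saturation requires V_DS ≥ V_GS − V_t = 1.77 V; 5.07 ≥ 1.77 ✓.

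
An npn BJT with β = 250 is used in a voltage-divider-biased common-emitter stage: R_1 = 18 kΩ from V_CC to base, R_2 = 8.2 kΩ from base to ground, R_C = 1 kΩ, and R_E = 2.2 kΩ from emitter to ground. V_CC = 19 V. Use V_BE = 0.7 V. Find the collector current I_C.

Thevenize the base divider: V_Th = V_CC·R_2/(R_1+R_2) = 19×8.2/26.2 = 5.95 V, R_Th = R_1‖R_2 = 5.63 kΩ.
Base-emitter loop: V_Th = I_B·R_Th + V_BE + (β+1)I_B·R_E, so I_B = (5.95 − 0.7) / (5.63 + 251×2.2) = 0.00941 mA.
I_C = β·I_B = 250×0.00941 = 2.35 mA, and I_E = (β+1)I_B = 2.36 mA.
V_CE = V_CC − I_C·R_C − I_E·R_E = 19 − 2.35×1 − 2.36×2.2 = 11.5 V.
V_CE = 11.5 V > 0.2 V confirms active-region operation.

I_C ≈ 2.4 mA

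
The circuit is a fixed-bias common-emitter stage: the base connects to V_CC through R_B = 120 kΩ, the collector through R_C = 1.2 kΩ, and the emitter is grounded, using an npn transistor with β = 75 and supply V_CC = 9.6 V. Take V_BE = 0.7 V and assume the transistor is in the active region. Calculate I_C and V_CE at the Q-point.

I_C ≈ 5.6 mA, V_CE ≈ 2.9 V

Base loop: V_CC = I_B·R_B + V_BE, so I_B = (9.6 − 0.7)/120 kΩ = 0.0742 mA.
In the active region I_C = β·I_B = 75 × 0.0742 = 5.56 mA.
Collector loop: V_CE = V_CC − I_C·R_C = 9.6 − 5.56×1.2 = 2.92 V.
Since V_CE = 2.92 V > V_CE(sat) ≈ 0.2 V, the transistor is in the active region as assumed.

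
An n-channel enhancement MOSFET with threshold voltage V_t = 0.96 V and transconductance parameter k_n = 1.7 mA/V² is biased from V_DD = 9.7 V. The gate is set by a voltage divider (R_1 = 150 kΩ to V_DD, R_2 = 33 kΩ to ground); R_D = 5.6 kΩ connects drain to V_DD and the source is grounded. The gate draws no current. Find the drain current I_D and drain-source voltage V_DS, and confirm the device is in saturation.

I_D ≈ 0.53 mA, V_DS ≈ 6.7 V

V_G = V_DD·R_2/(R_1+R_2) = 9.7×33/183 = 1.75 V. With the source grounded, V_GS = V_G = 1.75 V.
Assume saturation: I_D = (k_n/2)(V_GS − V_t)² = (1.7/2)×(1.75 − 0.96)² = 0.85×0.789² = 0.529 mA.
V_DS = V_DD − I_D·R_D = 9.7 − 0.529×5.6 = 6.74 V.
Saturation requires V_DS ≥ V_GS − V_t = 0.789 V; 6.74 ≥ 0.789 ✓.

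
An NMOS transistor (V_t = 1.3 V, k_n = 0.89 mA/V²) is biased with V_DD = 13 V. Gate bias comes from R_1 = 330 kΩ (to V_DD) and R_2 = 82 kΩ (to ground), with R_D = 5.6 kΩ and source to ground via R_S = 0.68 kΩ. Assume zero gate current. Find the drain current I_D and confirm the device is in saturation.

V_G = V_DD·R_2/(R_1+R_2) = 13×82/412 = 2.59 V.
Assume saturation: I_D = (k_n/2)(V_GS − V_t)² with V_GS = V_G − I_D·R_S = 2.59 − 0.68·I_D.
Substituting gives 0.206·I_D² − 1.78·I_D + 0.738 = 0, with roots I_D = 0.437 or 8.21 mA.
The root I_D = 8.21 mA gives V_GS = -3 V ≤ V_t, so take I_D = 0.437 mA.
Then V_GS = 2.29 V and V_DS = V_DD − I_D(R_D+R_S) = 13 − 0.437×6.28 = 10.3 V.
Saturation requires V_DS ≥ V_GS − V_t = 0.991 V; 10.3 ≥ 0.991 ✓.

I_D ≈ 0.44 mA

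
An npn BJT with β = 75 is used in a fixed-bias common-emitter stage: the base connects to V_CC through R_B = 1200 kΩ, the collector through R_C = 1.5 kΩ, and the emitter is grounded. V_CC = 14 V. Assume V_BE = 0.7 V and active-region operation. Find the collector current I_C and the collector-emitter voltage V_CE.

I_C ≈ 0.83 mA, V_CE ≈ 13 V

Base loop: V_CC = I_B·R_B + V_BE, so I_B = (14 − 0.7)/1200 kΩ = 0.0111 mA.
In the active region I_C = β·I_B = 75 × 0.0111 = 0.831 mA.
Collector loop: V_CE = V_CC − I_C·R_C = 14 − 0.831×1.5 = 12.8 V.
Since V_CE = 12.8 V > V_CE(sat) ≈ 0.2 V, the transistor is in the active region as assumed.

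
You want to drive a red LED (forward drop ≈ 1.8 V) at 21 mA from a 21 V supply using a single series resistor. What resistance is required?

R ≈ 0.91 kΩ

The resistor drops V_S − V_D = 21 − 1.8 = 19.2 V at 21 mA.
R = 19.2 V / 21 mA = 0.914 kΩ.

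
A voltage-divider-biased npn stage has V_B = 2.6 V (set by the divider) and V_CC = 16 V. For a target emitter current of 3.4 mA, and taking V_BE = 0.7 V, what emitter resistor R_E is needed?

V_E = V_B − V_BE = 2.6 − 0.7 = 1.9 V.
R_E = V_E / I_E = 1.9 / 3.4 = 0.559 kΩ.

R_E ≈ 0.56 kΩ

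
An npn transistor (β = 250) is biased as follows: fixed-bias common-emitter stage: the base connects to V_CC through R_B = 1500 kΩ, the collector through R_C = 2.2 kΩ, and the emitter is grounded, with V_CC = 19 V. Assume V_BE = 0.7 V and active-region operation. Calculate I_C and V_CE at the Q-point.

Base loop: V_CC = I_B·R_B + V_BE, so I_B = (19 − 0.7)/1500 kΩ = 0.0122 mA.
In the active region I_C = β·I_B = 250 × 0.0122 = 3.05 mA.
Collector loop: V_CE = V_CC − I_C·R_C = 19 − 3.05×2.2 = 12.3 V.
Since V_CE = 12.3 V > V_CE(sat) ≈ 0.2 V, the transistor is in the active region as assumed.

I_C ≈ 3.1 mA, V_CE ≈ 12 V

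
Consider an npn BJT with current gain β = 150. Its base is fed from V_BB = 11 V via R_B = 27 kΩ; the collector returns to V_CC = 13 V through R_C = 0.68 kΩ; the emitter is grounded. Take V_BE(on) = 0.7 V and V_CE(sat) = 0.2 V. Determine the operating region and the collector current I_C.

Assume active: I_B = (11 − 0.7)/27 = 0.381 mA, giving I_C = β·I_B = 57.2 mA.
But then V_CE = 13 − 57.2×0.68 = -25.9 V < V_CE(sat) = 0.2 V — impossible in the active region.
So the transistor is saturated. With V_CE = 0.2 V, I_C = (V_CC − 0.2)/R_C = 12.8/0.68 = 18.8 mA.
Check: β·I_B = 57.2 mA > I_C = 18.8 mA, confirming saturation.

saturation; I_C ≈ 19 mA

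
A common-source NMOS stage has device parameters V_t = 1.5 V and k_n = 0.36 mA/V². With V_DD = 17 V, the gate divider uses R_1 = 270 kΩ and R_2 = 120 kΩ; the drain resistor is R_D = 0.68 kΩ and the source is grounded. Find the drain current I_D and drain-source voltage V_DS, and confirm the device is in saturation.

I_D ≈ 2.5 mA, V_DS ≈ 15 V

V_G = V_DD·R_2/(R_1+R_2) = 17×120/390 = 5.23 V. With the source grounded, V_GS = V_G = 5.23 V.
Assume saturation: I_D = (k_n/2)(V_GS − V_t)² = (0.36/2)×(5.23 − 1.5)² = 0.18×3.73² = 2.51 mA.
V_DS = V_DD − I_D·R_D = 17 − 2.51×0.68 = 15.3 V.
Saturation requires V_DS ≥ V_GS − V_t = 3.73 V; 15.3 ≥ 3.73 ✓.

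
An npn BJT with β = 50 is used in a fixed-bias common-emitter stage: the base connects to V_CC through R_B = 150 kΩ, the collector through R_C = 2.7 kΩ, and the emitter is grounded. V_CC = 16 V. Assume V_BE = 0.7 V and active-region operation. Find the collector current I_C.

I_C ≈ 5.1 mA

Base loop: V_CC = I_B·R_B + V_BE, so I_B = (16 − 0.7)/150 kΩ = 0.102 mA.
In the active region I_C = β·I_B = 50 × 0.102 = 5.1 mA.
Collector loop: V_CE = V_CC − I_C·R_C = 16 − 5.1×2.7 = 2.23 V.
Since V_CE = 2.23 V > V_CE(sat) ≈ 0.2 V, the transistor is in the active region as assumed.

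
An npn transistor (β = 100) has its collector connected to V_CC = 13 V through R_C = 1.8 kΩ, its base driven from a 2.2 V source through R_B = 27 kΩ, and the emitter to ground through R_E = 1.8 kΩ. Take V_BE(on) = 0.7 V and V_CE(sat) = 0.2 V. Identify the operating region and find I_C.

Assume active. Base-emitter loop: I_B = (V_BB − V_BE)/(R_B + (β+1)R_E) = (2.2 − 0.7)/(27 + 101×1.8) = 0.00718 mA.
I_C = β·I_B = 100×0.00718 = 0.718 mA.
V_CE = V_CC − I_C·R_C − I_E·R_E = 13 − 0.718×1.8 − 0.726×1.8 = 10.4 V > V_CE(sat), so the active-region assumption holds.

active; I_C ≈ 0.72 mA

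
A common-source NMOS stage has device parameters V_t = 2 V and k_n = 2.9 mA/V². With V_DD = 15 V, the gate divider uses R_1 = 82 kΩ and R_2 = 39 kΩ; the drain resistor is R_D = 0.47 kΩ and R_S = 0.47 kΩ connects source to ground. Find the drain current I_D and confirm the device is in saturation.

V_G = V_DD·R_2/(R_1+R_2) = 15×39/121 = 4.83 V.
Assume saturation: I_D = (k_n/2)(V_GS − V_t)² with V_GS = V_G − I_D·R_S = 4.83 − 0.47·I_D.
Substituting gives 0.32·I_D² − 4.86·I_D + 11.7 = 0, with roots I_D = 2.98 or 12.2 mA.
The root I_D = 12.2 mA gives V_GS = -0.901 V ≤ V_t, so take I_D = 2.98 mA.
Then V_GS = 3.43 V and V_DS = V_DD − I_D(R_D+R_S) = 15 − 2.98×0.94 = 12.2 V.
Saturation requires V_DS ≥ V_GS − V_t = 1.43 V; 12.2 ≥ 1.43 ✓.

I_D ≈ 3 mA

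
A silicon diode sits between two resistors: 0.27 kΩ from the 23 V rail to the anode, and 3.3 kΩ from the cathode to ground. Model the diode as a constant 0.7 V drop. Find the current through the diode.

I ≈ 6.2 mA

The two resistors are in series with the diode, so KVL gives 23 = I·0.27 + 0.7 + I·3.3.
I = (23 − 0.7) / (0.27 + 3.3) kΩ = 22.3 / 3.57 = 6.25 mA.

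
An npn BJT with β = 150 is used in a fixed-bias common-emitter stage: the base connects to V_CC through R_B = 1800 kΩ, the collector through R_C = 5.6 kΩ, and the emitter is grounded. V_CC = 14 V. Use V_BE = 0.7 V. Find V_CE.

V_CE ≈ 7.8 V

Base loop: V_CC = I_B·R_B + V_BE, so I_B = (14 − 0.7)/1800 kΩ = 0.00739 mA.
In the active region I_C = β·I_B = 150 × 0.00739 = 1.11 mA.
Collector loop: V_CE = V_CC − I_C·R_C = 14 − 1.11×5.6 = 7.79 V.
Since V_CE = 7.79 V > V_CE(sat) ≈ 0.2 V, the transistor is in the active region as assumed.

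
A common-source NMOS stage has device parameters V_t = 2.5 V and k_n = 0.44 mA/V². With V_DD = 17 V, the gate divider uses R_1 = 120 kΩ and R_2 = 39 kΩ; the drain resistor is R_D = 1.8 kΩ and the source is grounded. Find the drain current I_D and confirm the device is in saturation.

V_G = V_DD·R_2/(R_1+R_2) = 17×39/159 = 4.17 V. With the source grounded, V_GS = V_G = 4.17 V.
Assume saturation: I_D = (k_n/2)(V_GS − V_t)² = (0.44/2)×(4.17 − 2.5)² = 0.22×1.67² = 0.613 mA.
V_DS = V_DD − I_D·R_D = 17 − 0.613×1.8 = 15.9 V.
Saturation requires V_DS ≥ V_GS − V_t = 1.67 V; 15.9 ≥ 1.67 ✓.

I_D ≈ 0.61 mA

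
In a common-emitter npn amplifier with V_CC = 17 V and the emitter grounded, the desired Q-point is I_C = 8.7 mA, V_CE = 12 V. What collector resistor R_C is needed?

Collector loop: V_CC = I_C·R_C + V_CE.
R_C = (V_CC − V_CE)/I_C = (17 − 12)/8.7 = 0.575 kΩ.

R_C ≈ 0.57 kΩ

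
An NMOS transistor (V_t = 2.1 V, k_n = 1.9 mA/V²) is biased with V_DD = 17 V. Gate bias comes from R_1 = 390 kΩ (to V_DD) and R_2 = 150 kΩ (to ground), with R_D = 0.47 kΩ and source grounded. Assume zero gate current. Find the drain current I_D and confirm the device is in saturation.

I_D ≈ 6.5 mA

V_G = V_DD·R_2/(R_1+R_2) = 17×150/540 = 4.72 V. With the source grounded, V_GS = V_G = 4.72 V.
Assume saturation: I_D = (k_n/2)(V_GS − V_t)² = (1.9/2)×(4.72 − 2.1)² = 0.95×2.62² = 6.53 mA.
V_DS = V_DD − I_D·R_D = 17 − 6.53×0.47 = 13.9 V.
Saturation requires V_DS ≥ V_GS − V_t = 2.62 V; 13.9 ≥ 2.62 ✓.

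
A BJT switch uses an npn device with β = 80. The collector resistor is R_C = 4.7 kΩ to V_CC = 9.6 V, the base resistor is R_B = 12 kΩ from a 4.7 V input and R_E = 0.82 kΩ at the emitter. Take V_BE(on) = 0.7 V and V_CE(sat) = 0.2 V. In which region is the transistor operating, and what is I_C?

saturation; I_C ≈ 1.7 mA

Assume active: I_B = (4.7 − 0.7)/(12 + 81×0.82) = 0.051 mA, I_C = β·I_B = 4.08 mA.
Then V_CE = 9.6 − 4.08×4.7 − 4.13×0.82 = -13 V < 0.2 V — the active assumption fails.
Re-solve with V_CE = 0.2 V. KCL at the emitter: V_E/R_E = (V_BB−0.7−V_E)/R_B + (V_CC−0.2−V_E)/R_C, giving V_E = 1.54 V.
I_C = (V_CC − 0.2 − V_E)/R_C = (9.4 − 1.54)/4.7 = 1.67 mA.
Check: I_B = (4 − 1.54)/12 = 0.205 mA, and β·I_B = 16.4 mA > I_C, confirming saturation.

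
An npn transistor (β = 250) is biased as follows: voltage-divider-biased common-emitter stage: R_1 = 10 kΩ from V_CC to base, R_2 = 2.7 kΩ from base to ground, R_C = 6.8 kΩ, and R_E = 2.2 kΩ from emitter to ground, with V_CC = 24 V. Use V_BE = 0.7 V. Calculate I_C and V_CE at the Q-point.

Thevenize the base divider: V_Th = V_CC·R_2/(R_1+R_2) = 24×2.7/12.7 = 5.1 V, R_Th = R_1‖R_2 = 2.13 kΩ.
Base-emitter loop: V_Th = I_B·R_Th + V_BE + (β+1)I_B·R_E, so I_B = (5.1 − 0.7) / (2.13 + 251×2.2) = 0.00794 mA.
I_C = β·I_B = 250×0.00794 = 1.99 mA, and I_E = (β+1)I_B = 1.99 mA.
V_CE = V_CC − I_C·R_C − I_E·R_E = 24 − 1.99×6.8 − 1.99×2.2 = 6.11 V.
V_CE = 6.11 V > 0.2 V confirms active-region operation.

I_C ≈ 2 mA, V_CE ≈ 6.1 V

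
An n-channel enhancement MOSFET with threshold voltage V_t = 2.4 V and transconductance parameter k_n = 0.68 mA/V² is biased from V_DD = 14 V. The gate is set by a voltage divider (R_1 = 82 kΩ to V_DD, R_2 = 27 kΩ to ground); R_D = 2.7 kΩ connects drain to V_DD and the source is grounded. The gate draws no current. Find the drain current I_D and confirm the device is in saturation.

I_D ≈ 0.39 mA

V_G = V_DD·R_2/(R_1+R_2) = 14×27/109 = 3.47 V. With the source grounded, V_GS = V_G = 3.47 V.
Assume saturation: I_D = (k_n/2)(V_GS − V_t)² = (0.68/2)×(3.47 − 2.4)² = 0.34×1.07² = 0.388 mA.
V_DS = V_DD − I_D·R_D = 14 − 0.388×2.7 = 13 V.
Saturation requires V_DS ≥ V_GS − V_t = 1.07 V; 13 ≥ 1.07 ✓.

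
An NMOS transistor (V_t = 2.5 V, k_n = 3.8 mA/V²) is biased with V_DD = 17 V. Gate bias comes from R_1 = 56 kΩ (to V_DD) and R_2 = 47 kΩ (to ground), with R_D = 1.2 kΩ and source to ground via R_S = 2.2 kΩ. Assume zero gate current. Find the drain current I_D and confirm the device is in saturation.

V_G = V_DD·R_2/(R_1+R_2) = 17×47/103 = 7.76 V.
Assume saturation: I_D = (k_n/2)(V_GS − V_t)² with V_GS = V_G − I_D·R_S = 7.76 − 2.2·I_D.
Substituting gives 9.2·I_D² − 45·I_D + 52.5 = 0, with roots I_D = 1.93 or 2.96 mA.
The root I_D = 2.96 mA gives V_GS = 1.25 V ≤ V_t, so take I_D = 1.93 mA.
Then V_GS = 3.51 V and V_DS = V_DD − I_D(R_D+R_S) = 17 − 1.93×3.4 = 10.4 V.
Saturation requires V_DS ≥ V_GS − V_t = 1.01 V; 10.4 ≥ 1.01 ✓.

I_D ≈ 1.9 mA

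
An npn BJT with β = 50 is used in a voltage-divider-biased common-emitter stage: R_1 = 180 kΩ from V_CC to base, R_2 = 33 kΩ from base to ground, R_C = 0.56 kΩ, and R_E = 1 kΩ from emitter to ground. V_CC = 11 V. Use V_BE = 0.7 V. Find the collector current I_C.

Thevenize the base divider: V_Th = V_CC·R_2/(R_1+R_2) = 11×33/213 = 1.7 V, R_Th = R_1‖R_2 = 27.9 kΩ.
Base-emitter loop: V_Th = I_B·R_Th + V_BE + (β+1)I_B·R_E, so I_B = (1.7 − 0.7) / (27.9 + 51×1) = 0.0127 mA.
I_C = β·I_B = 50×0.0127 = 0.636 mA, and I_E = (β+1)I_B = 0.649 mA.
V_CE = V_CC − I_C·R_C − I_E·R_E = 11 − 0.636×0.56 − 0.649×1 = 9.99 V.
V_CE = 9.99 V > 0.2 V confirms active-region operation.

I_C ≈ 0.64 mA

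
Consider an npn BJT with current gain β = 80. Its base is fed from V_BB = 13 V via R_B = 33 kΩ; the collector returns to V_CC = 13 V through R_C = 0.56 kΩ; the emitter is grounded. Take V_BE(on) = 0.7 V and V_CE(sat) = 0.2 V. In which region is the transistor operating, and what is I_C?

saturation; I_C ≈ 23 mA

Assume active: I_B = (13 − 0.7)/33 = 0.373 mA, giving I_C = β·I_B = 29.8 mA.
But then V_CE = 13 − 29.8×0.56 = -3.7 V < V_CE(sat) = 0.2 V — impossible in the active region.
So the transistor is saturated. With V_CE = 0.2 V, I_C = (V_CC − 0.2)/R_C = 12.8/0.56 = 22.9 mA.
Check: β·I_B = 29.8 mA > I_C = 22.9 mA, confirming saturation.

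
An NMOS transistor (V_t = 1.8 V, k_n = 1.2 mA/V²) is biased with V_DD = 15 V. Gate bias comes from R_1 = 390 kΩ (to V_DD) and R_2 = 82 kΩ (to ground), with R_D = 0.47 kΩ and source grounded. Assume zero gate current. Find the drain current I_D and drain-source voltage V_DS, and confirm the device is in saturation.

V_G = V_DD·R_2/(R_1+R_2) = 15×82/472 = 2.61 V. With the source grounded, V_GS = V_G = 2.61 V.
Assume saturation: I_D = (k_n/2)(V_GS − V_t)² = (1.2/2)×(2.61 − 1.8)² = 0.6×0.806² = 0.39 mA.
V_DS = V_DD − I_D·R_D = 15 − 0.39×0.47 = 14.8 V.
Saturation requires V_DS ≥ V_GS − V_t = 0.806 V; 14.8 ≥ 0.806 ✓.

I_D ≈ 0.39 mA, V_DS ≈ 15 V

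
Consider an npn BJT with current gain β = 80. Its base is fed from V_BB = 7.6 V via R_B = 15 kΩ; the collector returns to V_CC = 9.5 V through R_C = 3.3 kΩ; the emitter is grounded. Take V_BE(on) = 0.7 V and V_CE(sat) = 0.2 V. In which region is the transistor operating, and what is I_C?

saturation; I_C ≈ 2.8 mA

Assume active: I_B = (7.6 − 0.7)/15 = 0.46 mA, giving I_C = β·I_B = 36.8 mA.
But then V_CE = 9.5 − 36.8×3.3 = -112 V < V_CE(sat) = 0.2 V — impossible in the active region.
So the transistor is saturated. With V_CE = 0.2 V, I_C = (V_CC − 0.2)/R_C = 9.3/3.3 = 2.82 mA.
Check: β·I_B = 36.8 mA > I_C = 2.82 mA, confirming saturation.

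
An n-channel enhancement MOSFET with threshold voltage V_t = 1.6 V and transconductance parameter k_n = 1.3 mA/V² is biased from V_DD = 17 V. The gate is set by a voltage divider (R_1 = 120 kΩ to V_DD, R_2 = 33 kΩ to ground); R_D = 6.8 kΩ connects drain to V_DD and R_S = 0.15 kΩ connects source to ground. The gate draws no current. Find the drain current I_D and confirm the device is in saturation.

I_D ≈ 2 mA

V_G = V_DD·R_2/(R_1+R_2) = 17×33/153 = 3.67 V.
Assume saturation: I_D = (k_n/2)(V_GS − V_t)² with V_GS = V_G − I_D·R_S = 3.67 − 0.15·I_D.
Substituting gives 0.0146·I_D² − 1.4·I_D + 2.78 = 0, with roots I_D = 2.02 or 93.9 mA.
The root I_D = 93.9 mA gives V_GS = -10.4 V ≤ V_t, so take I_D = 2.02 mA.
Then V_GS = 3.36 V and V_DS = V_DD − I_D(R_D+R_S) = 17 − 2.02×6.95 = 2.95 V.
Saturation requires V_DS ≥ V_GS − V_t = 1.76 V; 2.95 ≥ 1.76 ✓.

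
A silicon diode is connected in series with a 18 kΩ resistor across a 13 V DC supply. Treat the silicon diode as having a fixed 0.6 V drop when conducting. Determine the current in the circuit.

I ≈ 0.69 mA

KVL around the loop: 13 = V_D + I·R = 0.6 + I × 18 kΩ.
So I = (13 − 0.6) / 18 kΩ = 12.4 / 18 = 0.689 mA.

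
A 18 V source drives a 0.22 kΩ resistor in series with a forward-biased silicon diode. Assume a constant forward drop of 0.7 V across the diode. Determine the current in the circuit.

I ≈ 79 mA

KVL around the loop: 18 = V_D + I·R = 0.7 + I × 0.22 kΩ.
So I = (18 − 0.7) / 0.22 kΩ = 17.3 / 0.22 = 78.6 mA.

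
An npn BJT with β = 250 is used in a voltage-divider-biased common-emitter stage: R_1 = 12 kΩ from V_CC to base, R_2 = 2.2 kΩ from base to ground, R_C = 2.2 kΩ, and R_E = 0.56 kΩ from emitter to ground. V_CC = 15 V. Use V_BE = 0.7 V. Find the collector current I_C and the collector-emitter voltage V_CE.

Thevenize the base divider: V_Th = V_CC·R_2/(R_1+R_2) = 15×2.2/14.2 = 2.32 V, R_Th = R_1‖R_2 = 1.86 kΩ.
Base-emitter loop: V_Th = I_B·R_Th + V_BE + (β+1)I_B·R_E, so I_B = (2.32 − 0.7) / (1.86 + 251×0.56) = 0.0114 mA.
I_C = β·I_B = 250×0.0114 = 2.85 mA, and I_E = (β+1)I_B = 2.86 mA.
V_CE = V_CC − I_C·R_C − I_E·R_E = 15 − 2.85×2.2 − 2.86×0.56 = 7.13 V.
V_CE = 7.13 V > 0.2 V confirms active-region operation.

I_C ≈ 2.9 mA, V_CE ≈ 7.1 V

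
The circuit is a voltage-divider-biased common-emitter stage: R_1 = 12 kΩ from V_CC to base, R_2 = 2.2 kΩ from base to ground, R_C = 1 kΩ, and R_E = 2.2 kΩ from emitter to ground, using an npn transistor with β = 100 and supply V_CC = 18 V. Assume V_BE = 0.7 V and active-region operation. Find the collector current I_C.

Thevenize the base divider: V_Th = V_CC·R_2/(R_1+R_2) = 18×2.2/14.2 = 2.79 V, R_Th = R_1‖R_2 = 1.86 kΩ.
Base-emitter loop: V_Th = I_B·R_Th + V_BE + (β+1)I_B·R_E, so I_B = (2.79 − 0.7) / (1.86 + 101×2.2) = 0.00932 mA.
I_C = β·I_B = 100×0.00932 = 0.932 mA, and I_E = (β+1)I_B = 0.942 mA.
V_CE = V_CC − I_C·R_C − I_E·R_E = 18 − 0.932×1 − 0.942×2.2 = 15 V.
V_CE = 15 V > 0.2 V confirms active-region operation.

I_C ≈ 0.93 mA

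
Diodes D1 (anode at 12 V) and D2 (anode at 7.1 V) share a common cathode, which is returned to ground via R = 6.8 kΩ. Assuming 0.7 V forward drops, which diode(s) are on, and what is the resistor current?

Assume both conduct. Then node N would need to be at both 12−0.7 = 11.3 V and 7.1−0.7 = 6.4 V, which is impossible.
Assume only D1 conducts: V_N = 12 − 0.7 = 11.3 V, so I_R = 11.3/6.8 = 1.66 mA.
Check D2: its anode-to-cathode voltage is 7.1 − 11.3 = -4.2 V < 0.7 V, so it is off. The assumption is consistent.

Only D1 conducts; I_R ≈ 1.7 mA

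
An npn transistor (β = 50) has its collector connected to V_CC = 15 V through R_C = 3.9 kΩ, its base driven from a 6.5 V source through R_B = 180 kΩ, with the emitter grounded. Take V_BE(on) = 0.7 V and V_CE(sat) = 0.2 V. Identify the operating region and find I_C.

Assume active. Base-emitter loop: I_B = (V_BB − V_BE)/R_B = (6.5 − 0.7)/180 = 0.0322 mA.
I_C = β·I_B = 50×0.0322 = 1.61 mA.
V_CE = V_CC − I_C·R_C = 15 − 1.61×3.9 = 8.72 V > V_CE(sat), so the active-region assumption holds.

active; I_C ≈ 1.6 mA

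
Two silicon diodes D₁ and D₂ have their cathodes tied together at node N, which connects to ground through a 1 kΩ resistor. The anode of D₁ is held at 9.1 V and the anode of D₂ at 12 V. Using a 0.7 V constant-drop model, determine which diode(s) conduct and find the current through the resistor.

Only D₂ conducts; I_R ≈ 11 mA

Assume both conduct. Then node N would need to be at both 9.1−0.7 = 8.4 V and 12−0.7 = 11.3 V, which is impossible.
Assume only D₂ conducts: V_N = 12 − 0.7 = 11.3 V, so I_R = 11.3/1 = 11.3 mA.
Check D₁: its anode-to-cathode voltage is 9.1 − 11.3 = -2.2 V < 0.7 V, so it is off. The assumption is consistent.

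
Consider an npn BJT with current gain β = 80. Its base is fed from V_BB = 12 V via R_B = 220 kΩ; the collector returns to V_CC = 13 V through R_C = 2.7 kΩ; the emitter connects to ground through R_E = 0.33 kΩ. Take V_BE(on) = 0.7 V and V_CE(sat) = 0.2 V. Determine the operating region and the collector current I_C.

Assume active. Base-emitter loop: I_B = (V_BB − V_BE)/(R_B + (β+1)R_E) = (12 − 0.7)/(220 + 81×0.33) = 0.0458 mA.
I_C = β·I_B = 80×0.0458 = 3.66 mA.
V_CE = V_CC − I_C·R_C − I_E·R_E = 13 − 3.66×2.7 − 3.71×0.33 = 1.88 V > V_CE(sat), so the active-region assumption holds.

active; I_C ≈ 3.7 mA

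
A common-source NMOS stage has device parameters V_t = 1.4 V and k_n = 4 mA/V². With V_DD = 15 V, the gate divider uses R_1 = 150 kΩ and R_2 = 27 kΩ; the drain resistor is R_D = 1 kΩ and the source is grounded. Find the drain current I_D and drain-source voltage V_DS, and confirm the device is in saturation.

V_G = V_DD·R_2/(R_1+R_2) = 15×27/177 = 2.29 V. With the source grounded, V_GS = V_G = 2.29 V.
Assume saturation: I_D = (k_n/2)(V_GS − V_t)² = (4/2)×(2.29 − 1.4)² = 2×0.888² = 1.58 mA.
V_DS = V_DD − I_D·R_D = 15 − 1.58×1 = 13.4 V.
Saturation requires V_DS ≥ V_GS − V_t = 0.888 V; 13.4 ≥ 0.888 ✓.

I_D ≈ 1.6 mA, V_DS ≈ 13 V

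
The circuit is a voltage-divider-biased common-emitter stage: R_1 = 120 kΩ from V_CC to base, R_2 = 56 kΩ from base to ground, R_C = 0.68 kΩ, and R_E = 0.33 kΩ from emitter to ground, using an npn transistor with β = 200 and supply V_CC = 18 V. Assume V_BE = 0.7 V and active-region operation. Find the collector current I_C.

I_C ≈ 9.6 mA

Thevenize the base divider: V_Th = V_CC·R_2/(R_1+R_2) = 18×56/176 = 5.73 V, R_Th = R_1‖R_2 = 38.2 kΩ.
Base-emitter loop: V_Th = I_B·R_Th + V_BE + (β+1)I_B·R_E, so I_B = (5.73 − 0.7) / (38.2 + 201×0.33) = 0.0481 mA.
I_C = β·I_B = 200×0.0481 = 9.62 mA, and I_E = (β+1)I_B = 9.67 mA.
V_CE = V_CC − I_C·R_C − I_E·R_E = 18 − 9.62×0.68 − 9.67×0.33 = 8.27 V.
V_CE = 8.27 V > 0.2 V confirms active-region operation.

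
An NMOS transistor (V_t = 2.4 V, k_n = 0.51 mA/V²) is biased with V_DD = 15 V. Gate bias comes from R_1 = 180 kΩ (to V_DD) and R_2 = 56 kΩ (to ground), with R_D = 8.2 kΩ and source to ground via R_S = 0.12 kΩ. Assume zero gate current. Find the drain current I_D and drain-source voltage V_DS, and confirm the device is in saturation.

V_G = V_DD·R_2/(R_1+R_2) = 15×56/236 = 3.56 V.
Assume saturation: I_D = (k_n/2)(V_GS − V_t)² with V_GS = V_G − I_D·R_S = 3.56 − 0.12·I_D.
Substituting gives 0.00367·I_D² − 1.07·I_D + 0.343 = 0, with roots I_D = 0.32 or 291 mA.
The root I_D = 291 mA gives V_GS = -31.4 V ≤ V_t, so take I_D = 0.32 mA.
Then V_GS = 3.52 V and V_DS = V_DD − I_D(R_D+R_S) = 15 − 0.32×8.32 = 12.3 V.
Saturation requires V_DS ≥ V_GS − V_t = 1.12 V; 12.3 ≥ 1.12 ✓.

I_D ≈ 0.32 mA, V_DS ≈ 12 V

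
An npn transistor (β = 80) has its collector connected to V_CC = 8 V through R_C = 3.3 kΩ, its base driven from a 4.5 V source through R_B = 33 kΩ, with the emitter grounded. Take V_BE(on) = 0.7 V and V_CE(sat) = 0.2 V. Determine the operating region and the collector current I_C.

Assume active: I_B = (4.5 − 0.7)/33 = 0.115 mA, giving I_C = β·I_B = 9.21 mA.
But then V_CE = 8 − 9.21×3.3 = -22.4 V < V_CE(sat) = 0.2 V — impossible in the active region.
So the transistor is saturated. With V_CE = 0.2 V, I_C = (V_CC − 0.2)/R_C = 7.8/3.3 = 2.36 mA.
Check: β·I_B = 9.21 mA > I_C = 2.36 mA, confirming saturation.

saturation; I_C ≈ 2.4 mA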